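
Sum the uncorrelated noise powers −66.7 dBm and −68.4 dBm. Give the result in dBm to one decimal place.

Convert to linear, add, convert back:
P₁ = 2.14×10⁻¹⁰ W, P₂ = 1.45×10⁻¹⁰ W
P_tot = 3.58×10⁻¹⁰ W → 10 log₁₀(P_tot / 10⁻³) = −64.5 dBm

−64.5 dBm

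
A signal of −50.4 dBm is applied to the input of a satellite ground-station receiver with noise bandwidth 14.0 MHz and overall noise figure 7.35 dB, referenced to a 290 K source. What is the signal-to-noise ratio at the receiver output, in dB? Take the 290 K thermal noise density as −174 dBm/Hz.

Noise floor: N = −174 + 10 log₁₀(B) + NF
10 log₁₀(1.40×10⁷) = 71.46 dB
N = −174 + 71.46 + 7.35 = −95.19 dBm
SNR = P_sig − N = −50.4 − (−95.19) = 44.79 dB → 44.8 dB

44.8 dB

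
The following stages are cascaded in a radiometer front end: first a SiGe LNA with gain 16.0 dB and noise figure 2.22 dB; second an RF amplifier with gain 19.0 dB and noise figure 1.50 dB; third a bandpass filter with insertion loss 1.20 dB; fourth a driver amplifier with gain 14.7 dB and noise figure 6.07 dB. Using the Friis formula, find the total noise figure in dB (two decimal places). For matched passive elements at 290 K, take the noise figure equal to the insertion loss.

2.25 dB

Convert to linear (a loss of L dB is a gain of −L dB): F_i = 10^(NF_i/10), G_i = 10^(G_i,dB/10)
  Stage 1: F_1 = 10^(2.22/10) = 1.667, G_1 = 10^(16.0/10) = 39.81
  Stage 2: F_2 = 10^(1.50/10) = 1.413, G_2 = 10^(19.0/10) = 79.43
  Stage 3: F_3 = 10^(1.20/10) = 1.318, G_3 = 10^(−1.20/10) = 0.7586
  Stage 4: F_4 = 10^(6.07/10) = 4.046, G_4 = 10^(14.7/10) = 29.51
Friis cascade:
  F = 1.667 + (1.413 − 1)/39.81 + (1.318 − 1)/3162 + (4.046 − 1)/2399 = 1.679
NF = 10 log₁₀(1.679) = 2.25 dB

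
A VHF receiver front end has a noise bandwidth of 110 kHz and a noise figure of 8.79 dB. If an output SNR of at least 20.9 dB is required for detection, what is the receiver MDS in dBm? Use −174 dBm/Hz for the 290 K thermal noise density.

Sensitivity = −174 + 10 log₁₀(B) + NF + SNR_min
= −174 + 50.41 + 8.79 + 20.9
= −93.90 dBm → −93.9 dBm

−93.9 dBm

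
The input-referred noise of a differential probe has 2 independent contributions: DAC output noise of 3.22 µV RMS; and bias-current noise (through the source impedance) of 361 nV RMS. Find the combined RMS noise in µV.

Uncorrelated sources add in power (mean-square): V_tot = √(ΣV_i²)
V_tot = √[(3.22×10⁻⁶)² + (3.61×10⁻⁷)²] = 3.24×10⁻⁶ V = 3.24 µV

3.24 µV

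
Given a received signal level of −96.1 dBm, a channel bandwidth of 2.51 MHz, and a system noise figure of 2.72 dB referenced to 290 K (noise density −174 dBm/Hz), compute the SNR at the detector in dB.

11.2 dB

Noise floor: N = −174 + 10 log₁₀(B) + NF
10 log₁₀(2.51×10⁶) = 64 dB
N = −174 + 64 + 2.72 = −107.28 dBm
SNR = P_sig − N = −96.1 − (−107.28) = 11.18 dB → 11.2 dB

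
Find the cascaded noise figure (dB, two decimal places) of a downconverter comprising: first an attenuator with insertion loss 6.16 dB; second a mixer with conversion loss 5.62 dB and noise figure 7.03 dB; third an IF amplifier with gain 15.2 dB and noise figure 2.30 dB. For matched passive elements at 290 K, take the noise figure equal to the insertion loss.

Convert to linear (a loss of L dB is a gain of −L dB): F_i = 10^(NF_i/10), G_i = 10^(G_i,dB/10)
  Stage 1: F_1 = 10^(6.16/10) = 4.130, G_1 = 10^(−6.16/10) = 0.2421
  Stage 2: F_2 = 10^(7.03/10) = 5.047, G_2 = 10^(−5.62/10) = 0.2742
  Stage 3: F_3 = 10^(2.30/10) = 1.698, G_3 = 10^(15.2/10) = 33.11
Friis cascade:
  F = 4.130 + (5.047 − 1)/0.2421 + (1.698 − 1)/0.06637 = 31.36
NF = 10 log₁₀(31.36) = 14.96 dB

14.96 dB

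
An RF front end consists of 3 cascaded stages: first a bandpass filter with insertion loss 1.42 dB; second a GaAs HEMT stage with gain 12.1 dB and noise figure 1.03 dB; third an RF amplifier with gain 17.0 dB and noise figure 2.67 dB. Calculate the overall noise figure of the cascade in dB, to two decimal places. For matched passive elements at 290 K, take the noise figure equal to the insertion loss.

2.63 dB

Convert to linear (a loss of L dB is a gain of −L dB): F_i = 10^(NF_i/10), G_i = 10^(G_i,dB/10)
  Stage 1: F_1 = 10^(1.42/10) = 1.387, G_1 = 10^(−1.42/10) = 0.7211
  Stage 2: F_2 = 10^(1.03/10) = 1.268, G_2 = 10^(12.1/10) = 16.22
  Stage 3: F_3 = 10^(2.67/10) = 1.849, G_3 = 10^(17.0/10) = 50.12
Friis cascade:
  F = 1.387 + (1.268 − 1)/0.7211 + (1.849 − 1)/11.69 = 1.831
NF = 10 log₁₀(1.831) = 2.63 dB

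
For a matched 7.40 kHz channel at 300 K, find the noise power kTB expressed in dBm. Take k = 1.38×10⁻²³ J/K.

P_n = kTB = 1.38×10⁻²³ × 300 × 7.40×10³ = 3.06×10⁻¹⁷ W
In dBm: 10 log₁₀(3.06×10⁻¹⁷ / 10⁻³) = −135.1 dBm

−135.1 dBm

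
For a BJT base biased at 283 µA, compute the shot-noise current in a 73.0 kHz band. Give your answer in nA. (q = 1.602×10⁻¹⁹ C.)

I_n = √(2qI·B)
2qI·B = 2 × 1.602×10⁻¹⁹ × 2.83×10⁻⁴ × 7.30×10⁴ = 6.62×10⁻¹⁸ A²
I_n = √(6.62×10⁻¹⁸) = 2.57×10⁻⁹ A = 2.57 nA

2.57 nA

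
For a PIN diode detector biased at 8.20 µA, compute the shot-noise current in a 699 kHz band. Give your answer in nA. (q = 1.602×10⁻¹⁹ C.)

1.36 nA

I_n = √(2qI·B)
2qI·B = 2 × 1.602×10⁻¹⁹ × 8.20×10⁻⁶ × 6.99×10⁵ = 1.84×10⁻¹⁸ A²
I_n = √(1.84×10⁻¹⁸) = 1.36×10⁻⁹ A = 1.36 nA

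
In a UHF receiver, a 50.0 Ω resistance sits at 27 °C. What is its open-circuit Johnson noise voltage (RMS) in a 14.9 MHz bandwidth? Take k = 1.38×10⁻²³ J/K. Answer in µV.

T = 27 °C + 273.15 = 300.15 K
V_n = √(4kTRB)
4kTRB = 4 × 1.38×10⁻²³ × 300.15 × 5.00×10¹ × 1.49×10⁷ = 1.23×10⁻¹¹ V²
V_n = √(1.23×10⁻¹¹) = 3.51×10⁻⁶ V = 3.51 µV

3.51 µV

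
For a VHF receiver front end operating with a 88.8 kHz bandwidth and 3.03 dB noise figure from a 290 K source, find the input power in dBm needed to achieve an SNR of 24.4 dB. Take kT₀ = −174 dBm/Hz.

−97.1 dBm

Sensitivity = −174 + 10 log₁₀(B) + NF + SNR_min
= −174 + 49.48 + 3.03 + 24.4
= −97.09 dBm → −97.1 dBm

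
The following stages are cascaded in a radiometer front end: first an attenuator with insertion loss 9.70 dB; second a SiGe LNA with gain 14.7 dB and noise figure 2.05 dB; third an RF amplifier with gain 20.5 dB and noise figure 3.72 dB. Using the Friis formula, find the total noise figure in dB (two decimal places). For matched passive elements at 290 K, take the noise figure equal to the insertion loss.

11.87 dB

Convert to linear (a loss of L dB is a gain of −L dB): F_i = 10^(NF_i/10), G_i = 10^(G_i,dB/10)
  Stage 1: F_1 = 10^(9.70/10) = 9.333, G_1 = 10^(−9.70/10) = 0.1072
  Stage 2: F_2 = 10^(2.05/10) = 1.603, G_2 = 10^(14.7/10) = 29.51
  Stage 3: F_3 = 10^(3.72/10) = 2.355, G_3 = 10^(20.5/10) = 112.2
Friis cascade:
  F = 9.333 + (1.603 − 1)/0.1072 + (2.355 − 1)/3.162 = 15.39
NF = 10 log₁₀(15.39) = 11.87 dB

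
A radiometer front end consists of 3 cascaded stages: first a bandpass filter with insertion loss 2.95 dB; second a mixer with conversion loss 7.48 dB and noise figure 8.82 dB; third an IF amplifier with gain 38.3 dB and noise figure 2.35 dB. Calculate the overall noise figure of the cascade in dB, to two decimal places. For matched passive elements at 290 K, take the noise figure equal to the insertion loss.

13.61 dB

Convert to linear (a loss of L dB is a gain of −L dB): F_i = 10^(NF_i/10), G_i = 10^(G_i,dB/10)
  Stage 1: F_1 = 10^(2.95/10) = 1.972, G_1 = 10^(−2.95/10) = 0.5070
  Stage 2: F_2 = 10^(8.82/10) = 7.621, G_2 = 10^(−7.48/10) = 0.1786
  Stage 3: F_3 = 10^(2.35/10) = 1.718, G_3 = 10^(38.3/10) = 6761
Friis cascade:
  F = 1.972 + (7.621 − 1)/0.5070 + (1.718 − 1)/0.09057 = 22.96
NF = 10 log₁₀(22.96) = 13.61 dB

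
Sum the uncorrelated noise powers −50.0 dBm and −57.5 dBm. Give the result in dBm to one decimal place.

−49.3 dBm

Convert to linear, add, convert back:
P₁ = 1.00×10⁻⁸ W, P₂ = 1.78×10⁻⁹ W
P_tot = 1.18×10⁻⁸ W → 10 log₁₀(P_tot / 10⁻³) = −49.3 dBm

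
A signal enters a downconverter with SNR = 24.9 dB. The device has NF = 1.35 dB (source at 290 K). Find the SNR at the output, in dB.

23.55 dB

By definition F = SNR_in/SNR_out, so in dB: SNR_out = SNR_in − NF
SNR_out = 24.9 − 1.35 = 23.55 dB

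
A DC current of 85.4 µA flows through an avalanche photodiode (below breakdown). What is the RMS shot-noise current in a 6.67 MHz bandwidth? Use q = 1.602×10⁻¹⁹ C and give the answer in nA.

I_n = √(2qI·B)
2qI·B = 2 × 1.602×10⁻¹⁹ × 8.54×10⁻⁵ × 6.67×10⁶ = 1.83×10⁻¹⁶ A²
I_n = √(1.83×10⁻¹⁶) = 1.35×10⁻⁸ A = 13.5 nA

13.5 nA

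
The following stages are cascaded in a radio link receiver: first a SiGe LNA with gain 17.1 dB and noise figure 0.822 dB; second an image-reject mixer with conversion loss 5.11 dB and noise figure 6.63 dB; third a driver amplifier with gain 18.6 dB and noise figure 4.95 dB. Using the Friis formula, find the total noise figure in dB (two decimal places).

Convert to linear (a loss of L dB is a gain of −L dB): F_i = 10^(NF_i/10), G_i = 10^(G_i,dB/10)
  Stage 1: F_1 = 10^(0.822/10) = 1.208, G_1 = 10^(17.1/10) = 51.29
  Stage 2: F_2 = 10^(6.63/10) = 4.603, G_2 = 10^(−5.11/10) = 0.3083
  Stage 3: F_3 = 10^(4.95/10) = 3.126, G_3 = 10^(18.6/10) = 72.44
Friis cascade:
  F = 1.208 + (4.603 − 1)/51.29 + (3.126 − 1)/15.81 = 1.413
NF = 10 log₁₀(1.413) = 1.50 dB

1.50 dB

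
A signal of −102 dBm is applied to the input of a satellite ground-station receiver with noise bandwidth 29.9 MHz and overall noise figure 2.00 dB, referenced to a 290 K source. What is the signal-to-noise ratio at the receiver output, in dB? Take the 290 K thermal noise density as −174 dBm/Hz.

−4.8 dB

Noise floor: N = −174 + 10 log₁₀(B) + NF
10 log₁₀(2.99×10⁷) = 74.76 dB
N = −174 + 74.76 + 2.00 = −97.24 dBm
SNR = P_sig − N = −102 − (−97.24) = −4.76 dB → −4.8 dB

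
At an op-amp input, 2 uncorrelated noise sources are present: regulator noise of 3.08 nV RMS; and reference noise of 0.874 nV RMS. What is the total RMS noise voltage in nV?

Uncorrelated sources add in power (mean-square): V_tot = √(ΣV_i²)
V_tot = √[(3.08×10⁻⁹)² + (8.74×10⁻¹⁰)²] = 3.20×10⁻⁹ V = 3.20 nV

3.20 nV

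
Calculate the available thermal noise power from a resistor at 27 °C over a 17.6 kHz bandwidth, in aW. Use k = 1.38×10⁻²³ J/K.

72.9 aW

T = 27 °C + 273.15 = 300.15 K
P_n = kTB = 1.38×10⁻²³ × 300.15 × 1.76×10⁴ = 7.29×10⁻¹⁷ W = 72.9 aW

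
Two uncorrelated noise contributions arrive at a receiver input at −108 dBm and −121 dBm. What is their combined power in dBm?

−107.8 dBm

Convert to linear, add, convert back:
P₁ = 1.58×10⁻¹⁴ W, P₂ = 7.94×10⁻¹⁶ W
P_tot = 1.66×10⁻¹⁴ W → 10 log₁₀(P_tot / 10⁻³) = −107.8 dBm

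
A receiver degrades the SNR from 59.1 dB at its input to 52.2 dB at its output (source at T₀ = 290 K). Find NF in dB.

NF (dB) = SNR_in(dB) − SNR_out(dB) when the source is at T₀
NF = 59.1 − 52.2 = 6.9 dB

6.9 dB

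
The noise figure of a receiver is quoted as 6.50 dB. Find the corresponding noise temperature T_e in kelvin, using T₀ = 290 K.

1005 K

F = 10^(6.50/10) = 4.46684
T_e = (F − 1)·T₀ = (4.46684 − 1) × 290 = 1005 K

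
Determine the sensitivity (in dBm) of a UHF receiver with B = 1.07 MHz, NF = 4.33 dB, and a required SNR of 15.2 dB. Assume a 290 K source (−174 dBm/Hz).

−94.2 dBm

Sensitivity = −174 + 10 log₁₀(B) + NF + SNR_min
= −174 + 60.29 + 4.33 + 15.2
= −94.18 dBm → −94.2 dBm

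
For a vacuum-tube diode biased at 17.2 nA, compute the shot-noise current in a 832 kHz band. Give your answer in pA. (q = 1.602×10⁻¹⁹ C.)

I_n = √(2qI·B)
2qI·B = 2 × 1.602×10⁻¹⁹ × 1.72×10⁻⁸ × 8.32×10⁵ = 4.59×10⁻²¹ A²
I_n = √(4.59×10⁻²¹) = 6.77×10⁻¹¹ A = 67.7 pA

67.7 pA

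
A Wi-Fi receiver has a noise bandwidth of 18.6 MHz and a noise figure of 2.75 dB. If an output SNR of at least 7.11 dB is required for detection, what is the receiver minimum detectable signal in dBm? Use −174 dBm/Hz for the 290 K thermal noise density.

−91.4 dBm

Sensitivity = −174 + 10 log₁₀(B) + NF + SNR_min
= −174 + 72.7 + 2.75 + 7.11
= −91.44 dBm → −91.4 dBm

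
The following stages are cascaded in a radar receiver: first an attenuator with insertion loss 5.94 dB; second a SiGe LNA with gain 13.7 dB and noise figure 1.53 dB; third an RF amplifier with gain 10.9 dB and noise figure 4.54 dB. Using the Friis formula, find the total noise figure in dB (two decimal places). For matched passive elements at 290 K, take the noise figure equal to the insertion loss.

Convert to linear (a loss of L dB is a gain of −L dB): F_i = 10^(NF_i/10), G_i = 10^(G_i,dB/10)
  Stage 1: F_1 = 10^(5.94/10) = 3.926, G_1 = 10^(−5.94/10) = 0.2547
  Stage 2: F_2 = 10^(1.53/10) = 1.422, G_2 = 10^(13.7/10) = 23.44
  Stage 3: F_3 = 10^(4.54/10) = 2.844, G_3 = 10^(10.9/10) = 12.30
Friis cascade:
  F = 3.926 + (1.422 − 1)/0.2547 + (2.844 − 1)/5.970 = 5.894
NF = 10 log₁₀(5.894) = 7.70 dB

7.70 dB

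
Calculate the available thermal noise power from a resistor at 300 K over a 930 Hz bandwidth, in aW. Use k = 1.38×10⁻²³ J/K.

P_n = kTB = 1.38×10⁻²³ × 300 × 9.30×10² = 3.85×10⁻¹⁸ W = 3.85 aW

3.85 aW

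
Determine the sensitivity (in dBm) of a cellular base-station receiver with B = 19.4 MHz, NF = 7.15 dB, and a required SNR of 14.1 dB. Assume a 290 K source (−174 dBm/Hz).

−79.9 dBm

Sensitivity = −174 + 10 log₁₀(B) + NF + SNR_min
= −174 + 72.88 + 7.15 + 14.1
= −79.87 dBm → −79.9 dBm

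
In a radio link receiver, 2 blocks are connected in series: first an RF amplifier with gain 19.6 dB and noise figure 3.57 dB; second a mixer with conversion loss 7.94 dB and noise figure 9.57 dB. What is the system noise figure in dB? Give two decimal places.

3.74 dB

Convert to linear (a loss of L dB is a gain of −L dB): F_i = 10^(NF_i/10), G_i = 10^(G_i,dB/10)
  Stage 1: F_1 = 10^(3.57/10) = 2.275, G_1 = 10^(19.6/10) = 91.20
  Stage 2: F_2 = 10^(9.57/10) = 9.057, G_2 = 10^(−7.94/10) = 0.1607
Friis cascade:
  F = 2.275 + (9.057 − 1)/91.20 = 2.363
NF = 10 log₁₀(2.363) = 3.74 dB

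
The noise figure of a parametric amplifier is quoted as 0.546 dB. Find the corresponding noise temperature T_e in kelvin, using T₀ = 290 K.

38.9 K

F = 10^(0.546/10) = 1.13397
T_e = (F − 1)·T₀ = (1.13397 − 1) × 290 = 38.9 K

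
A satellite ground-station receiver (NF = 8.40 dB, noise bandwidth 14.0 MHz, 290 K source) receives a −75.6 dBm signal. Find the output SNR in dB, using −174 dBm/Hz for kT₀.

Noise floor: N = −174 + 10 log₁₀(B) + NF
10 log₁₀(1.40×10⁷) = 71.46 dB
N = −174 + 71.46 + 8.40 = −94.14 dBm
SNR = P_sig − N = −75.6 − (−94.14) = 18.54 dB → 18.5 dB

18.5 dB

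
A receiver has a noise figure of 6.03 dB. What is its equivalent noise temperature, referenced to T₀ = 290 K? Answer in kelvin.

F = 10^(6.03/10) = 4.00867
T_e = (F − 1)·T₀ = (4.00867 − 1) × 290 = 873 K

873 K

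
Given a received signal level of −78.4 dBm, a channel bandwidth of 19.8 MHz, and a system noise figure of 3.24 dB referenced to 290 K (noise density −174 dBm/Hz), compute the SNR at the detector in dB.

Noise floor: N = −174 + 10 log₁₀(B) + NF
10 log₁₀(1.98×10⁷) = 72.97 dB
N = −174 + 72.97 + 3.24 = −97.79 dBm
SNR = P_sig − N = −78.4 − (−97.79) = 19.39 dB → 19.4 dB

19.4 dB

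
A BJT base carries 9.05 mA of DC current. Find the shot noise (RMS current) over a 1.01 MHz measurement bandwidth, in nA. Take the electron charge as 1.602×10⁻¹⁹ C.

54.1 nA

I_n = √(2qI·B)
2qI·B = 2 × 1.602×10⁻¹⁹ × 9.05×10⁻³ × 1.01×10⁶ = 2.93×10⁻¹⁵ A²
I_n = √(2.93×10⁻¹⁵) = 5.41×10⁻⁸ A = 54.1 nA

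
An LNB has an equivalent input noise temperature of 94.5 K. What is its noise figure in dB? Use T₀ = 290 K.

1.22 dB

F = 1 + T_e/T₀ = 1 + 94.5/290 = 1.32586
NF = 10 log₁₀(1.32586) = 1.22 dB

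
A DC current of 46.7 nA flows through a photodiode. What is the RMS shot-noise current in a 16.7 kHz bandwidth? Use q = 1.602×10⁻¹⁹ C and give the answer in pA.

I_n = √(2qI·B)
2qI·B = 2 × 1.602×10⁻¹⁹ × 4.67×10⁻⁸ × 1.67×10⁴ = 2.50×10⁻²² A²
I_n = √(2.50×10⁻²²) = 1.58×10⁻¹¹ A = 15.8 pA

15.8 pA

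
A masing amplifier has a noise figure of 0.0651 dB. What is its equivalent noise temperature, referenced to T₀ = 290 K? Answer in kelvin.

F = 10^(0.0651/10) = 1.0151
T_e = (F − 1)·T₀ = (1.0151 − 1) × 290 = 4.38 K

4.38 K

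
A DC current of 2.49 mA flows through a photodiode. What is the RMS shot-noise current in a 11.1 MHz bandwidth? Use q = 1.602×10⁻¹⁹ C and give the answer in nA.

I_n = √(2qI·B)
2qI·B = 2 × 1.602×10⁻¹⁹ × 2.49×10⁻³ × 1.11×10⁷ = 8.86×10⁻¹⁵ A²
I_n = √(8.86×10⁻¹⁵) = 9.41×10⁻⁸ A = 94.1 nA

94.1 nA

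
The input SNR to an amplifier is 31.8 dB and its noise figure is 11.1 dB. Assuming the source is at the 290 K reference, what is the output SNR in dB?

20.7 dB

By definition F = SNR_in/SNR_out, so in dB: SNR_out = SNR_in − NF
SNR_out = 31.8 − 11.1 = 20.7 dB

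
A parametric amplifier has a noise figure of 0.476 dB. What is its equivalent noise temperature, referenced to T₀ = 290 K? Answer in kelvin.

33.6 K

F = 10^(0.476/10) = 1.11584
T_e = (F − 1)·T₀ = (1.11584 − 1) × 290 = 33.6 K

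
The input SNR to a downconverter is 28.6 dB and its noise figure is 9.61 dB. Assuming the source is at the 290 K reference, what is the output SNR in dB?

By definition F = SNR_in/SNR_out, so in dB: SNR_out = SNR_in − NF
SNR_out = 28.6 − 9.61 = 18.99 dB

18.99 dB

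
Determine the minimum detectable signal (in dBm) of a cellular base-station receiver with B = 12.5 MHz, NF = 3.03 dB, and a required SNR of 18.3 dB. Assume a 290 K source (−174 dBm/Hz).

−81.7 dBm

Sensitivity = −174 + 10 log₁₀(B) + NF + SNR_min
= −174 + 70.97 + 3.03 + 18.3
= −81.70 dBm → −81.7 dBm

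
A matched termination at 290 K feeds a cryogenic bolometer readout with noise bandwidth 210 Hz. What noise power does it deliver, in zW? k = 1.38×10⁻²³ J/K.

P_n = kTB = 1.38×10⁻²³ × 290 × 2.10×10² = 8.40×10⁻¹⁹ W = 840 zW

840 zW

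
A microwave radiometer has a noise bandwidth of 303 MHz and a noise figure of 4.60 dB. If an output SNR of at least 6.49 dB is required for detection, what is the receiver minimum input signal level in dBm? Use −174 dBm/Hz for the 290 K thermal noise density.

Sensitivity = −174 + 10 log₁₀(B) + NF + SNR_min
= −174 + 84.81 + 4.60 + 6.49
= −78.10 dBm → −78.1 dBm

−78.1 dBm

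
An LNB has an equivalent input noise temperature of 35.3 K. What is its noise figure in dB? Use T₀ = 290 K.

0.499 dB

F = 1 + T_e/T₀ = 1 + 35.3/290 = 1.12172
NF = 10 log₁₀(1.12172) = 0.499 dB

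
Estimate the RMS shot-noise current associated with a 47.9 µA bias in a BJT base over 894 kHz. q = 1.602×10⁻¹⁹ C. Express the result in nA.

3.70 nA

I_n = √(2qI·B)
2qI·B = 2 × 1.602×10⁻¹⁹ × 4.79×10⁻⁵ × 8.94×10⁵ = 1.37×10⁻¹⁷ A²
I_n = √(1.37×10⁻¹⁷) = 3.70×10⁻⁹ A = 3.70 nA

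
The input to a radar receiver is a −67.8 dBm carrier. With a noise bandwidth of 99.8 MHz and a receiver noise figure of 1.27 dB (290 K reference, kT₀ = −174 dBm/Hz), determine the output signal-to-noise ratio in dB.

Noise floor: N = −174 + 10 log₁₀(B) + NF
10 log₁₀(9.98×10⁷) = 79.99 dB
N = −174 + 79.99 + 1.27 = −92.74 dBm
SNR = P_sig − N = −67.8 − (−92.74) = 24.94 dB → 24.9 dB

24.9 dB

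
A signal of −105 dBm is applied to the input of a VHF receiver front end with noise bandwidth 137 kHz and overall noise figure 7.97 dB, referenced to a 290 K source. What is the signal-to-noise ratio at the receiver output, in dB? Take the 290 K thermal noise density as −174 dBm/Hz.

Noise floor: N = −174 + 10 log₁₀(B) + NF
10 log₁₀(1.37×10⁵) = 51.37 dB
N = −174 + 51.37 + 7.97 = −114.66 dBm
SNR = P_sig − N = −105 − (−114.66) = 9.66 dB → 9.7 dB

9.7 dB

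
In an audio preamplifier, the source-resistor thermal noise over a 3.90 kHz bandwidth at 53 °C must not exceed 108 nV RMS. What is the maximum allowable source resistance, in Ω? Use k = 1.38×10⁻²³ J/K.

166 Ω

T = 53 °C + 273.15 = 326.15 K
Johnson–Nyquist: V_n = √(4kTRB) ⇒ R = V_n² / (4kTB)
4kTB = 4 × 1.38×10⁻²³ × 326.15 × 3.90×10³ = 7.02×10⁻¹⁷
R = (1.08×10⁻⁷)² / 7.02×10⁻¹⁷ = 1.66×10² Ω = 166 Ω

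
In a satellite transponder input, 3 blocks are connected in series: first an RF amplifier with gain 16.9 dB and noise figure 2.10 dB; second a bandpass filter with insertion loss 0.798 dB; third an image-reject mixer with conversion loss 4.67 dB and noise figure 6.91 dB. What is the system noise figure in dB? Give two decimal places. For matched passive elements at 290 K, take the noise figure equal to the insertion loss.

2.36 dB

Convert to linear (a loss of L dB is a gain of −L dB): F_i = 10^(NF_i/10), G_i = 10^(G_i,dB/10)
  Stage 1: F_1 = 10^(2.10/10) = 1.622, G_1 = 10^(16.9/10) = 48.98
  Stage 2: F_2 = 10^(0.798/10) = 1.202, G_2 = 10^(−0.798/10) = 0.8321
  Stage 3: F_3 = 10^(6.91/10) = 4.909, G_3 = 10^(−4.67/10) = 0.3412
Friis cascade:
  F = 1.622 + (1.202 − 1)/48.98 + (4.909 − 1)/40.76 = 1.722
NF = 10 log₁₀(1.722) = 2.36 dB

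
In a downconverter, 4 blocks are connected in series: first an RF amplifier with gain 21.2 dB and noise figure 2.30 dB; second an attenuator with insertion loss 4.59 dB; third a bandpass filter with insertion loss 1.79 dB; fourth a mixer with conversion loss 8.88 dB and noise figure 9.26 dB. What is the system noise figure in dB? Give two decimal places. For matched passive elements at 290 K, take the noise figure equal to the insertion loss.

Convert to linear (a loss of L dB is a gain of −L dB): F_i = 10^(NF_i/10), G_i = 10^(G_i,dB/10)
  Stage 1: F_1 = 10^(2.30/10) = 1.698, G_1 = 10^(21.2/10) = 131.8
  Stage 2: F_2 = 10^(4.59/10) = 2.877, G_2 = 10^(−4.59/10) = 0.3475
  Stage 3: F_3 = 10^(1.79/10) = 1.510, G_3 = 10^(−1.79/10) = 0.6622
  Stage 4: F_4 = 10^(9.26/10) = 8.433, G_4 = 10^(−8.88/10) = 0.1294
Friis cascade:
  F = 1.698 + (2.877 − 1)/131.8 + (1.510 − 1)/45.81 + (8.433 − 1)/30.34 = 1.969
NF = 10 log₁₀(1.969) = 2.94 dB

2.94 dB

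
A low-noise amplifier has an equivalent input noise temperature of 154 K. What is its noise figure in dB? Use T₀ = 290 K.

1.85 dB

F = 1 + T_e/T₀ = 1 + 154/290 = 1.53103
NF = 10 log₁₀(1.53103) = 1.85 dB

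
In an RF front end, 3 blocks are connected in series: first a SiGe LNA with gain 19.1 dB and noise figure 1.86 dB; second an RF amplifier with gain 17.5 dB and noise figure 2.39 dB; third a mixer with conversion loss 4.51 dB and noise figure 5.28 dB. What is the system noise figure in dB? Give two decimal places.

Convert to linear (a loss of L dB is a gain of −L dB): F_i = 10^(NF_i/10), G_i = 10^(G_i,dB/10)
  Stage 1: F_1 = 10^(1.86/10) = 1.535, G_1 = 10^(19.1/10) = 81.28
  Stage 2: F_2 = 10^(2.39/10) = 1.734, G_2 = 10^(17.5/10) = 56.23
  Stage 3: F_3 = 10^(5.28/10) = 3.373, G_3 = 10^(−4.51/10) = 0.3540
Friis cascade:
  F = 1.535 + (1.734 − 1)/81.28 + (3.373 − 1)/4571 = 1.544
NF = 10 log₁₀(1.544) = 1.89 dB

1.89 dB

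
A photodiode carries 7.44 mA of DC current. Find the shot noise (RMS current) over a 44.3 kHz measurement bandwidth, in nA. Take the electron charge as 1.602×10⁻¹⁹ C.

10.3 nA

I_n = √(2qI·B)
2qI·B = 2 × 1.602×10⁻¹⁹ × 7.44×10⁻³ × 4.43×10⁴ = 1.06×10⁻¹⁶ A²
I_n = √(1.06×10⁻¹⁶) = 1.03×10⁻⁸ A = 10.3 nA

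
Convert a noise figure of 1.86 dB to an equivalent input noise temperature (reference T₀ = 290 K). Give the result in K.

F = 10^(1.86/10) = 1.53462
T_e = (F − 1)·T₀ = (1.53462 − 1) × 290 = 155 K

155 K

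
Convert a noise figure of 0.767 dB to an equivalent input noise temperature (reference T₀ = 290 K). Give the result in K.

F = 10^(0.767/10) = 1.19316
T_e = (F − 1)·T₀ = (1.19316 − 1) × 290 = 56.0 K

56.0 K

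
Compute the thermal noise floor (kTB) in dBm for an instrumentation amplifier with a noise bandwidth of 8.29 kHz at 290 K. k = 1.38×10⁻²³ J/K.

−134.8 dBm

P_n = kTB = 1.38×10⁻²³ × 290 × 8.29×10³ = 3.32×10⁻¹⁷ W
In dBm: 10 log₁₀(3.32×10⁻¹⁷ / 10⁻³) = −134.8 dBm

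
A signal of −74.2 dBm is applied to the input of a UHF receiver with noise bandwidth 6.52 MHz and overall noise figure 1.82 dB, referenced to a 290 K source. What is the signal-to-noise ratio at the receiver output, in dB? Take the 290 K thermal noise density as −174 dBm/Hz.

29.8 dB

Noise floor: N = −174 + 10 log₁₀(B) + NF
10 log₁₀(6.52×10⁶) = 68.14 dB
N = −174 + 68.14 + 1.82 = −104.04 dBm
SNR = P_sig − N = −74.2 − (−104.04) = 29.84 dB → 29.8 dB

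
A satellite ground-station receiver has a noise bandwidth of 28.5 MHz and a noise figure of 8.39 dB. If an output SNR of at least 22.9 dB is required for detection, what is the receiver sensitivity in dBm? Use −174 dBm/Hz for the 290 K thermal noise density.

Sensitivity = −174 + 10 log₁₀(B) + NF + SNR_min
= −174 + 74.55 + 8.39 + 22.9
= −68.16 dBm → −68.2 dBm

−68.2 dBm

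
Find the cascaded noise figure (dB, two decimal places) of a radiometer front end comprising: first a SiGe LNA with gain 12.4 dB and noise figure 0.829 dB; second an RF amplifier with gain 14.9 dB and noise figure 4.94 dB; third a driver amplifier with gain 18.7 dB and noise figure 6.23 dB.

1.27 dB

Convert to linear (a loss of L dB is a gain of −L dB): F_i = 10^(NF_i/10), G_i = 10^(G_i,dB/10)
  Stage 1: F_1 = 10^(0.829/10) = 1.210, G_1 = 10^(12.4/10) = 17.38
  Stage 2: F_2 = 10^(4.94/10) = 3.119, G_2 = 10^(14.9/10) = 30.90
  Stage 3: F_3 = 10^(6.23/10) = 4.198, G_3 = 10^(18.7/10) = 74.13
Friis cascade:
  F = 1.210 + (3.119 − 1)/17.38 + (4.198 − 1)/537.0 = 1.338
NF = 10 log₁₀(1.338) = 1.27 dB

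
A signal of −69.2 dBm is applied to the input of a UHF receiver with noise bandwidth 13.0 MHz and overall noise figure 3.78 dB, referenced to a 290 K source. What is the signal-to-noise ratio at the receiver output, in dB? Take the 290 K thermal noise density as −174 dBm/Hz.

29.9 dB

Noise floor: N = −174 + 10 log₁₀(B) + NF
10 log₁₀(1.30×10⁷) = 71.14 dB
N = −174 + 71.14 + 3.78 = −99.08 dBm
SNR = P_sig − N = −69.2 − (−99.08) = 29.88 dB → 29.9 dB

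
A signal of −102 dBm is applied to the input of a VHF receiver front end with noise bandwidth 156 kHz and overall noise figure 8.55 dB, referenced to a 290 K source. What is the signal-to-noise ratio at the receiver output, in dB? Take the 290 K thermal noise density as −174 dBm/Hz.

Noise floor: N = −174 + 10 log₁₀(B) + NF
10 log₁₀(1.56×10⁵) = 51.93 dB
N = −174 + 51.93 + 8.55 = −113.52 dBm
SNR = P_sig − N = −102 − (−113.52) = 11.52 dB → 11.5 dB

11.5 dB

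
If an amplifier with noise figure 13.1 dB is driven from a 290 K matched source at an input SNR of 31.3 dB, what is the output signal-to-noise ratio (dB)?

18.2 dB

By definition F = SNR_in/SNR_out, so in dB: SNR_out = SNR_in − NF
SNR_out = 31.3 − 13.1 = 18.2 dB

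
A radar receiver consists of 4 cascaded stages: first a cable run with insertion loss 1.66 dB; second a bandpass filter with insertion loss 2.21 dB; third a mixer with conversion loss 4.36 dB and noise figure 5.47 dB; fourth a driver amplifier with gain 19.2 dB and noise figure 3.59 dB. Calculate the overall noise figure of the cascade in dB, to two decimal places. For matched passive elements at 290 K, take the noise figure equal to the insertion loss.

Convert to linear (a loss of L dB is a gain of −L dB): F_i = 10^(NF_i/10), G_i = 10^(G_i,dB/10)
  Stage 1: F_1 = 10^(1.66/10) = 1.466, G_1 = 10^(−1.66/10) = 0.6823
  Stage 2: F_2 = 10^(2.21/10) = 1.663, G_2 = 10^(−2.21/10) = 0.6012
  Stage 3: F_3 = 10^(5.47/10) = 3.524, G_3 = 10^(−4.36/10) = 0.3664
  Stage 4: F_4 = 10^(3.59/10) = 2.286, G_4 = 10^(19.2/10) = 83.18
Friis cascade:
  F = 1.466 + (1.663 − 1)/0.6823 + (3.524 − 1)/0.4102 + (2.286 − 1)/0.1503 = 17.14
NF = 10 log₁₀(17.14) = 12.34 dB

12.34 dB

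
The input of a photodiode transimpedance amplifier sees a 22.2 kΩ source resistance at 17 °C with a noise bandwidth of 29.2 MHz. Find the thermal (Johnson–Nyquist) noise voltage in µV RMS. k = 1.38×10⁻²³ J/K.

102 µV

T = 17 °C + 273.15 = 290.15 K
V_n = √(4kTRB)
4kTRB = 4 × 1.38×10⁻²³ × 290.15 × 2.22×10⁴ × 2.92×10⁷ = 1.04×10⁻⁸ V²
V_n = √(1.04×10⁻⁸) = 1.02×10⁻⁴ V = 102 µV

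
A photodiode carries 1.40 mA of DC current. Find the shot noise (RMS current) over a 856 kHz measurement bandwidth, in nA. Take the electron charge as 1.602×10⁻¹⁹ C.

19.6 nA

I_n = √(2qI·B)
2qI·B = 2 × 1.602×10⁻¹⁹ × 1.40×10⁻³ × 8.56×10⁵ = 3.84×10⁻¹⁶ A²
I_n = √(3.84×10⁻¹⁶) = 1.96×10⁻⁸ A = 19.6 nA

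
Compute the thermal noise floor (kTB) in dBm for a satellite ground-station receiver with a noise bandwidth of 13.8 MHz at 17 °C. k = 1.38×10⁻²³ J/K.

−102.6 dBm

T = 17 °C + 273.15 = 290.15 K
P_n = kTB = 1.38×10⁻²³ × 290.15 × 1.38×10⁷ = 5.53×10⁻¹⁴ W
In dBm: 10 log₁₀(5.53×10⁻¹⁴ / 10⁻³) = −102.6 dBm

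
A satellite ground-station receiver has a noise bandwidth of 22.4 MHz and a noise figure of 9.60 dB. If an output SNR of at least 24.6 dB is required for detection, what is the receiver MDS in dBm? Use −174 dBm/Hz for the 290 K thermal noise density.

−66.3 dBm

Sensitivity = −174 + 10 log₁₀(B) + NF + SNR_min
= −174 + 73.5 + 9.60 + 24.6
= −66.30 dBm → −66.3 dBm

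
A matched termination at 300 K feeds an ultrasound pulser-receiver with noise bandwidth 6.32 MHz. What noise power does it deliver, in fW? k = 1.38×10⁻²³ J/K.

P_n = kTB = 1.38×10⁻²³ × 300 × 6.32×10⁶ = 2.62×10⁻¹⁴ W = 26.2 fW

26.2 fW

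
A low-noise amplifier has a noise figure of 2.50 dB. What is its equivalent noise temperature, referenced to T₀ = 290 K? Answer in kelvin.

226 K

F = 10^(2.50/10) = 1.77828
T_e = (F − 1)·T₀ = (1.77828 − 1) × 290 = 226 K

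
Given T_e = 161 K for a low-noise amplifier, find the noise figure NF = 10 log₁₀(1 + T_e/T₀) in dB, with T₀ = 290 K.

1.92 dB

F = 1 + T_e/T₀ = 1 + 161/290 = 1.55517
NF = 10 log₁₀(1.55517) = 1.92 dB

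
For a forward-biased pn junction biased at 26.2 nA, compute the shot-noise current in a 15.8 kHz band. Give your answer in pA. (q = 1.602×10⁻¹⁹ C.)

11.5 pA

I_n = √(2qI·B)
2qI·B = 2 × 1.602×10⁻¹⁹ × 2.62×10⁻⁸ × 1.58×10⁴ = 1.33×10⁻²² A²
I_n = √(1.33×10⁻²²) = 1.15×10⁻¹¹ A = 11.5 pA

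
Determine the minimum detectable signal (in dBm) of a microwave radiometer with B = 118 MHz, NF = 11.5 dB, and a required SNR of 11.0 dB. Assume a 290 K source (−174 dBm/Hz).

Sensitivity = −174 + 10 log₁₀(B) + NF + SNR_min
= −174 + 80.72 + 11.5 + 11.0
= −70.78 dBm → −70.8 dBm

−70.8 dBm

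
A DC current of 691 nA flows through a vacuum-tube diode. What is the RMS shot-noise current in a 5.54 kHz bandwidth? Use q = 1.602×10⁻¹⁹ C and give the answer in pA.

35.0 pA

I_n = √(2qI·B)
2qI·B = 2 × 1.602×10⁻¹⁹ × 6.91×10⁻⁷ × 5.54×10³ = 1.23×10⁻²¹ A²
I_n = √(1.23×10⁻²¹) = 3.50×10⁻¹¹ A = 35.0 pA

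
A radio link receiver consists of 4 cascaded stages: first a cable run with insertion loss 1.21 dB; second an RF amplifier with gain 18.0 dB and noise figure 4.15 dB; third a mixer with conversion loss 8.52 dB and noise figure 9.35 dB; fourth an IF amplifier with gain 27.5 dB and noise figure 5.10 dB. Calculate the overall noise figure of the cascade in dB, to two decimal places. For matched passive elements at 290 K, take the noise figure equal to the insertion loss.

Convert to linear (a loss of L dB is a gain of −L dB): F_i = 10^(NF_i/10), G_i = 10^(G_i,dB/10)
  Stage 1: F_1 = 10^(1.21/10) = 1.321, G_1 = 10^(−1.21/10) = 0.7568
  Stage 2: F_2 = 10^(4.15/10) = 2.600, G_2 = 10^(18.0/10) = 63.10
  Stage 3: F_3 = 10^(9.35/10) = 8.610, G_3 = 10^(−8.52/10) = 0.1406
  Stage 4: F_4 = 10^(5.10/10) = 3.236, G_4 = 10^(27.5/10) = 562.3
Friis cascade:
  F = 1.321 + (2.600 − 1)/0.7568 + (8.610 − 1)/47.75 + (3.236 − 1)/6.714 = 3.928
NF = 10 log₁₀(3.928) = 5.94 dB

5.94 dB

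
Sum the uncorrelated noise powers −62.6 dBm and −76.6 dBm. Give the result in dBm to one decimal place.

Convert to linear, add, convert back:
P₁ = 5.50×10⁻¹⁰ W, P₂ = 2.19×10⁻¹¹ W
P_tot = 5.71×10⁻¹⁰ W → 10 log₁₀(P_tot / 10⁻³) = −62.4 dBm

−62.4 dBm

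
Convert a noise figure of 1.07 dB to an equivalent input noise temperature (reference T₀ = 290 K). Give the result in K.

81.0 K

F = 10^(1.07/10) = 1.27938
T_e = (F − 1)·T₀ = (1.27938 − 1) × 290 = 81.0 K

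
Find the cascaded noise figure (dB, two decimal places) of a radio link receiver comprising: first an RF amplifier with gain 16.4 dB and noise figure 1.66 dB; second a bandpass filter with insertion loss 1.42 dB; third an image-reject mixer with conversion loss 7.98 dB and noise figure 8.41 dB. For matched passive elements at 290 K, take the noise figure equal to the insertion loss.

2.21 dB

Convert to linear (a loss of L dB is a gain of −L dB): F_i = 10^(NF_i/10), G_i = 10^(G_i,dB/10)
  Stage 1: F_1 = 10^(1.66/10) = 1.466, G_1 = 10^(16.4/10) = 43.65
  Stage 2: F_2 = 10^(1.42/10) = 1.387, G_2 = 10^(−1.42/10) = 0.7211
  Stage 3: F_3 = 10^(8.41/10) = 6.934, G_3 = 10^(−7.98/10) = 0.1592
Friis cascade:
  F = 1.466 + (1.387 − 1)/43.65 + (6.934 − 1)/31.48 = 1.663
NF = 10 log₁₀(1.663) = 2.21 dB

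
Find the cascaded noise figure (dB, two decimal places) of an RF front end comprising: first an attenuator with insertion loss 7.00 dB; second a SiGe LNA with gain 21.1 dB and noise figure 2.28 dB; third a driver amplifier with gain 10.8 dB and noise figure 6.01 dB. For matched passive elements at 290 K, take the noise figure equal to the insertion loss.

Convert to linear (a loss of L dB is a gain of −L dB): F_i = 10^(NF_i/10), G_i = 10^(G_i,dB/10)
  Stage 1: F_1 = 10^(7.00/10) = 5.012, G_1 = 10^(−7.00/10) = 0.1995
  Stage 2: F_2 = 10^(2.28/10) = 1.690, G_2 = 10^(21.1/10) = 128.8
  Stage 3: F_3 = 10^(6.01/10) = 3.990, G_3 = 10^(10.8/10) = 12.02
Friis cascade:
  F = 5.012 + (1.690 − 1)/0.1995 + (3.990 − 1)/25.70 = 8.589
NF = 10 log₁₀(8.589) = 9.34 dB

9.34 dB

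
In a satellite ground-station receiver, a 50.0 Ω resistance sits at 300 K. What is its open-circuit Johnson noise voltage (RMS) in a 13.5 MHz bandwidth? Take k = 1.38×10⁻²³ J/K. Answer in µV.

3.34 µV

V_n = √(4kTRB)
4kTRB = 4 × 1.38×10⁻²³ × 300 × 5.00×10¹ × 1.35×10⁷ = 1.12×10⁻¹¹ V²
V_n = √(1.12×10⁻¹¹) = 3.34×10⁻⁶ V = 3.34 µV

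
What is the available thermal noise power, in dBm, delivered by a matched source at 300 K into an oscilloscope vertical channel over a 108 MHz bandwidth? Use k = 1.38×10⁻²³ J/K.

P_n = kTB = 1.38×10⁻²³ × 300 × 1.08×10⁸ = 4.47×10⁻¹³ W
In dBm: 10 log₁₀(4.47×10⁻¹³ / 10⁻³) = −93.5 dBm

−93.5 dBm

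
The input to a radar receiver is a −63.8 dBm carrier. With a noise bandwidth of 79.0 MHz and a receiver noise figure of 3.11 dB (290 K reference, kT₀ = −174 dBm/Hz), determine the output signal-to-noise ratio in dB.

28.1 dB

Noise floor: N = −174 + 10 log₁₀(B) + NF
10 log₁₀(7.90×10⁷) = 78.98 dB
N = −174 + 78.98 + 3.11 = −91.91 dBm
SNR = P_sig − N = −63.8 − (−91.91) = 28.11 dB → 28.1 dB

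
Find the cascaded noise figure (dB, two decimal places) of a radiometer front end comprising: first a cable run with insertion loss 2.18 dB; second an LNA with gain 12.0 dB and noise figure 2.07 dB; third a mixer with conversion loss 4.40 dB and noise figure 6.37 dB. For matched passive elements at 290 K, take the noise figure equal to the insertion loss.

4.78 dB

Convert to linear (a loss of L dB is a gain of −L dB): F_i = 10^(NF_i/10), G_i = 10^(G_i,dB/10)
  Stage 1: F_1 = 10^(2.18/10) = 1.652, G_1 = 10^(−2.18/10) = 0.6053
  Stage 2: F_2 = 10^(2.07/10) = 1.611, G_2 = 10^(12.0/10) = 15.85
  Stage 3: F_3 = 10^(6.37/10) = 4.335, G_3 = 10^(−4.40/10) = 0.3631
Friis cascade:
  F = 1.652 + (1.611 − 1)/0.6053 + (4.335 − 1)/9.594 = 3.008
NF = 10 log₁₀(3.008) = 4.78 dB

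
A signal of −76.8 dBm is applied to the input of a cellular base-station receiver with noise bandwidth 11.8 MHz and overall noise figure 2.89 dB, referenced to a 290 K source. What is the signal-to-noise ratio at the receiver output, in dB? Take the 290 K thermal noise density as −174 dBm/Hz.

23.6 dB

Noise floor: N = −174 + 10 log₁₀(B) + NF
10 log₁₀(1.18×10⁷) = 70.72 dB
N = −174 + 70.72 + 2.89 = −100.39 dBm
SNR = P_sig − N = −76.8 − (−100.39) = 23.59 dB → 23.6 dB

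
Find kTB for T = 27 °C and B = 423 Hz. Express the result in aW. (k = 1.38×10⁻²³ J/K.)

T = 27 °C + 273.15 = 300.15 K
P_n = kTB = 1.38×10⁻²³ × 300.15 × 4.23×10² = 1.75×10⁻¹⁸ W = 1.75 aW

1.75 aW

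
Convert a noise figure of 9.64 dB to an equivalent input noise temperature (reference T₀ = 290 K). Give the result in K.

2379 K

F = 10^(9.64/10) = 9.2045
T_e = (F − 1)·T₀ = (9.2045 − 1) × 290 = 2379 K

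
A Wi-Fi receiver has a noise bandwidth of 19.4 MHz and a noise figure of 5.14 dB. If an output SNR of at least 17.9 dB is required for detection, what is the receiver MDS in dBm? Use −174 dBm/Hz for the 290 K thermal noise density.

Sensitivity = −174 + 10 log₁₀(B) + NF + SNR_min
= −174 + 72.88 + 5.14 + 17.9
= −78.08 dBm → −78.1 dBm

−78.1 dBm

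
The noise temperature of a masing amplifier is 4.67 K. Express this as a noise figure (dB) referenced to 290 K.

0.069 dB

F = 1 + T_e/T₀ = 1 + 4.67/290 = 1.0161
NF = 10 log₁₀(1.0161) = 0.069 dB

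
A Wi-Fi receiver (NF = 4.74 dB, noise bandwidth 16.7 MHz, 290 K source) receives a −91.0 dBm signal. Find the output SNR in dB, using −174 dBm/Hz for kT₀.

6.0 dB

Noise floor: N = −174 + 10 log₁₀(B) + NF
10 log₁₀(1.67×10⁷) = 72.23 dB
N = −174 + 72.23 + 4.74 = −97.03 dBm
SNR = P_sig − N = −91.0 − (−97.03) = 6.03 dB → 6.0 dB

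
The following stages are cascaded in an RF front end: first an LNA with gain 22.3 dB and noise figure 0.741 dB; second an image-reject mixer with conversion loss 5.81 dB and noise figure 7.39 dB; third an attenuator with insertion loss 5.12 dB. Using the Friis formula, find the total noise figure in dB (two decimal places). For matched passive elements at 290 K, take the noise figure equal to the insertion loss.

Convert to linear (a loss of L dB is a gain of −L dB): F_i = 10^(NF_i/10), G_i = 10^(G_i,dB/10)
  Stage 1: F_1 = 10^(0.741/10) = 1.186, G_1 = 10^(22.3/10) = 169.8
  Stage 2: F_2 = 10^(7.39/10) = 5.483, G_2 = 10^(−5.81/10) = 0.2624
  Stage 3: F_3 = 10^(5.12/10) = 3.251, G_3 = 10^(−5.12/10) = 0.3076
Friis cascade:
  F = 1.186 + (5.483 − 1)/169.8 + (3.251 − 1)/44.57 = 1.263
NF = 10 log₁₀(1.263) = 1.01 dB

1.01 dB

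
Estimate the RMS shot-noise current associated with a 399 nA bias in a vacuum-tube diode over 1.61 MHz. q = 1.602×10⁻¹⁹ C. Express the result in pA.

I_n = √(2qI·B)
2qI·B = 2 × 1.602×10⁻¹⁹ × 3.99×10⁻⁷ × 1.61×10⁶ = 2.06×10⁻¹⁹ A²
I_n = √(2.06×10⁻¹⁹) = 4.54×10⁻¹⁰ A = 454 pA

454 pA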